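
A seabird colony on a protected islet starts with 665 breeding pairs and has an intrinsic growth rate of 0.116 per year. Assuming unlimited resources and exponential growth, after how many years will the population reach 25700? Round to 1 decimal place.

31.5 years

Set N₀·e^(rt) = 25700: e^(0.116·t) = 25700/665 = 38.647.
0.116·t = ln(38.647) = 3.6545, so t = 3.6545/0.116 = 31.504.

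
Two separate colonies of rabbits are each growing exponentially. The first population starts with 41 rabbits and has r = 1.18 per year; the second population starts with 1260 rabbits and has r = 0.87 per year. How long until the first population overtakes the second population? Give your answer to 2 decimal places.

Set 41·e^(1.18t) = 1260·e^(0.87t).
e^((1.18 − 0.87)t) = 1260/41 → e^(0.31·t) = 30.732.
0.31·t = ln(30.732) = 3.4253, so t = 3.4253/0.31 = 11.049.

11.05 years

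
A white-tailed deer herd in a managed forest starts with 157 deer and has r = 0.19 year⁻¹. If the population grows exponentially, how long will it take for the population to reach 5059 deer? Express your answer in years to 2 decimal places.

18.28 years

Set N₀·e^(rt) = 5059: e^(0.19·t) = 5059/157 = 32.223.
0.19·t = ln(32.223) = 3.4727, so t = 3.4727/0.19 = 18.277.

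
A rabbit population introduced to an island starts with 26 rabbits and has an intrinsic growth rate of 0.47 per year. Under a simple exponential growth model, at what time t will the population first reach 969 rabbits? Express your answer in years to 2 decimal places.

7.70 years

Set N₀·e^(rt) = 969: e^(0.47·t) = 969/26 = 37.269.
0.47·t = ln(37.269) = 3.6182, so t = 3.6182/0.47 = 7.6982.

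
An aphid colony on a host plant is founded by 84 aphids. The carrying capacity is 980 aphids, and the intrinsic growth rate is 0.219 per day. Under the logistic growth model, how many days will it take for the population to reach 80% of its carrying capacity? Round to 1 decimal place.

17.1 days

A = (K − N₀)/N₀ = (980 − 84)/84 = 10.667.
Solve 980/(1 + 10.667·e^(−0.219t)) = 784: 1 + 10.667·e^(−0.219t) = 1.25, so e^(−0.219t) = 0.0234375.
−0.219·t = ln(0.0234375) = -3.7534, so t = 3.7534/0.219 = 17.139.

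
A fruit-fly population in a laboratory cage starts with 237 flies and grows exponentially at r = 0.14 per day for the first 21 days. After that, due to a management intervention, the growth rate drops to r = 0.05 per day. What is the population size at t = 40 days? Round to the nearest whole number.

11592 flies

Phase 1: N(21) = 237·e^(0.14×21) = 237·e^2.94 = 4483.06.
Phase 2 runs for 40 − 21 = 19 days at r = 0.05.
N(40) = 4483.06·e^(0.05×19) = 4483.06·e^0.95 = 11591.9.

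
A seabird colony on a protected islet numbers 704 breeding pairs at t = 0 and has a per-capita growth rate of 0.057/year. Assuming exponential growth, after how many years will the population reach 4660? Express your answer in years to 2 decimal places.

Set N₀·e^(rt) = 4660: e^(0.057·t) = 4660/704 = 6.6193.
0.057·t = ln(6.6193) = 1.89, so t = 1.89/0.057 = 33.158.

33.16 years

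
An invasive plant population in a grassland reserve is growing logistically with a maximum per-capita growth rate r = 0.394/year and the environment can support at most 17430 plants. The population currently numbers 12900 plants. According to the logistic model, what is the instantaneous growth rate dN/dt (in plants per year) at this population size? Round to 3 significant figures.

dN/dt = rN(1 − N/K) = 0.394 × 12900 × (1 − 12900/17430).
1 − 12900/17430 = 0.2599; dN/dt = 0.394 × 12900 × 0.2599 = 1321.

1320 plants per year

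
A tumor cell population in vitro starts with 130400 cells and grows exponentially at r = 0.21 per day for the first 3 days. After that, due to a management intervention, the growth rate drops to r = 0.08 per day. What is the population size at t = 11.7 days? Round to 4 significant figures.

Phase 1: N(3) = 130400·e^(0.21×3) = 130400·e^0.63 = 244840.
Phase 2 runs for 11.7 − 3 = 8.7 days at r = 0.08.
N(11.7) = 244840·e^(0.08×8.7) = 244840·e^0.696 = 491080.

491100 cells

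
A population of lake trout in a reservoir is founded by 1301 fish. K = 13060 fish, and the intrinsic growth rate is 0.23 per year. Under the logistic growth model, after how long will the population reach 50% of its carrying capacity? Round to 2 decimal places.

9.57 years

A = (K − N₀)/N₀ = (13060 − 1301)/1301 = 9.0384.
Solve 13060/(1 + 9.0384·e^(−0.23t)) = 6530: 1 + 9.0384·e^(−0.23t) = 2, so e^(−0.23t) = 0.110639.
−0.23·t = ln(0.110639) = -2.2015, so t = 2.2015/0.23 = 9.5717.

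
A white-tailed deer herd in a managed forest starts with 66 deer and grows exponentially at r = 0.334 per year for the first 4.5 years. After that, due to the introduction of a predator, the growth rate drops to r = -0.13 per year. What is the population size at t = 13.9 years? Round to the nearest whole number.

87 deer

Phase 1: N(4.5) = 66·e^(0.334×4.5) = 66·e^1.503 = 296.68.
Phase 2 runs for 13.9 − 4.5 = 9.4 years at r = -0.13.
N(13.9) = 296.68·e^(-0.13×9.4) = 296.68·e^-1.222 = 87.4139.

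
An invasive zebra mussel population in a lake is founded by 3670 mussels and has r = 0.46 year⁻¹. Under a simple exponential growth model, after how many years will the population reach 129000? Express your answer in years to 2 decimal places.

7.74 years

Set N₀·e^(rt) = 129000: e^(0.46·t) = 129000/3670 = 35.15.
0.46·t = ln(35.15) = 3.5596, so t = 3.5596/0.46 = 7.7383.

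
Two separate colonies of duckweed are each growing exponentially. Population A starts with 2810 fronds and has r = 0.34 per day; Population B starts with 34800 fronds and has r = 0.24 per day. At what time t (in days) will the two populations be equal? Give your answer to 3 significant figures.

25.2 days

Set 2810·e^(0.34t) = 34800·e^(0.24t).
e^((0.34 − 0.24)t) = 34800/2810 → e^(0.1·t) = 12.384.
0.1·t = ln(12.384) = 2.5164, so t = 2.5164/0.1 = 25.164.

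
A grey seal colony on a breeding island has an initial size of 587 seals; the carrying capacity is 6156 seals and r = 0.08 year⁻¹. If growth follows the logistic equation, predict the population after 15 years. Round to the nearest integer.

1596 seals

A = (K − N₀)/N₀ = (6156 − 587)/587 = 9.4872.
N(t) = K/(1 + A·e^(−rt)) = 6156/(1 + 9.4872×e^(−0.08×15)).
e^(−1.2) = 0.30119; denominator = 1 + 9.4872×0.30119 = 3.8575.
N = 6156/3.8575 = 1595.85.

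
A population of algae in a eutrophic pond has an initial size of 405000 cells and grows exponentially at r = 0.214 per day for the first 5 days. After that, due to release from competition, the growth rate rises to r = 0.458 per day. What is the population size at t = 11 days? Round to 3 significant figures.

Phase 1: N(5) = 405000·e^(0.214×5) = 405000·e^1.07 = 1.180729×10^6.
Phase 2 runs for 11 − 5 = 6 days at r = 0.458.
N(11) = 1.180729×10^6·e^(0.458×6) = 1.180729×10^6·e^2.748 = 1.84328×10^7.

18400000 cells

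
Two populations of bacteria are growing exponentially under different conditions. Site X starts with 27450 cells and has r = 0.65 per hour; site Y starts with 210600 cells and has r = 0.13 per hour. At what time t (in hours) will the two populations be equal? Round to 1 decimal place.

3.9 hours

Set 27450·e^(0.65t) = 210600·e^(0.13t).
e^((0.65 − 0.13)t) = 210600/27450 → e^(0.52·t) = 7.6721.
0.52·t = ln(7.6721) = 2.0376, so t = 2.0376/0.52 = 3.9185.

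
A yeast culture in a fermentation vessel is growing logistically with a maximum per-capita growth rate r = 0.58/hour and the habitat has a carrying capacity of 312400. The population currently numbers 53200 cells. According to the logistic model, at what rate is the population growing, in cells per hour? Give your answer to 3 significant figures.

dN/dt = rN(1 − N/K) = 0.58 × 53200 × (1 − 53200/312400).
1 − 53200/312400 = 0.82971; dN/dt = 0.58 × 53200 × 0.82971 = 25601.

25600 cells per hour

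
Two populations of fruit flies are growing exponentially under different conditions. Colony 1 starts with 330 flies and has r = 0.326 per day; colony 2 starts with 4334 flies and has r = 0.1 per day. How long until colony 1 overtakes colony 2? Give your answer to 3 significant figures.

Set 330·e^(0.326t) = 4334·e^(0.1t).
e^((0.326 − 0.1)t) = 4334/330 → e^(0.226·t) = 13.133.
0.226·t = ln(13.133) = 2.5752, so t = 2.5752/0.226 = 11.394.

11.4 days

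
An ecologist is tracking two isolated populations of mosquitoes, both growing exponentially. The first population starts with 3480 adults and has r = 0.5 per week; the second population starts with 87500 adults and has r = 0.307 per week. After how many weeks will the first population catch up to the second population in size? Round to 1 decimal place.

16.7 weeks

Set 3480·e^(0.5t) = 87500·e^(0.307t).
e^((0.5 − 0.307)t) = 87500/3480 → e^(0.193·t) = 25.144.
0.193·t = ln(25.144) = 3.2246, so t = 3.2246/0.193 = 16.708.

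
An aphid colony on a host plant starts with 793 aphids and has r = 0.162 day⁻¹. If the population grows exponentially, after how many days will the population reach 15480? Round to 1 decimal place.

Set N₀·e^(rt) = 15480: e^(0.162·t) = 15480/793 = 19.521.
0.162·t = ln(19.521) = 2.9715, so t = 2.9715/0.162 = 18.342.

18.3 days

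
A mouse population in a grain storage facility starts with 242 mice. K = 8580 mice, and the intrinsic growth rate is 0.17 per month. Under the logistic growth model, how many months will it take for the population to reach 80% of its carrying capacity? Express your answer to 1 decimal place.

A = (K − N₀)/N₀ = (8580 − 242)/242 = 34.455.
Solve 8580/(1 + 34.455·e^(−0.17t)) = 6864: 1 + 34.455·e^(−0.17t) = 1.25, so e^(−0.17t) = 0.00725594.
−0.17·t = ln(0.00725594) = -4.9259, so t = 4.9259/0.17 = 28.976.

29.0 months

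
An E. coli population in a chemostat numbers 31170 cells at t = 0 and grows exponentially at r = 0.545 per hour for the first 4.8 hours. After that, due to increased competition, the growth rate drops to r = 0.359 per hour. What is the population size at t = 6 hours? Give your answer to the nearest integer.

Phase 1: N(4.8) = 31170·e^(0.545×4.8) = 31170·e^2.616 = 426433.
Phase 2 runs for 6 − 4.8 = 1.2 hours at r = 0.359.
N(6) = 426433·e^(0.359×1.2) = 426433·e^0.4308 = 656063.

656063 cells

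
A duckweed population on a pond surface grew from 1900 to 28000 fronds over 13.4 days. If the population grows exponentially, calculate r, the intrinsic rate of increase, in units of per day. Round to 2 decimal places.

0.20 per day

From N(t) = N₀·e^(rt): e^(r·13.4) = 28000/1900 = 14.737.
r·13.4 = ln(14.737) = 2.6904, so r = 2.6904/13.4 = 0.20077.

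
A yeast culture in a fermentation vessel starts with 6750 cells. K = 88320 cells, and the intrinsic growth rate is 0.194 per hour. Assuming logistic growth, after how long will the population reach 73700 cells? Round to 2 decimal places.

A = (K − N₀)/N₀ = (88320 − 6750)/6750 = 12.084.
Solve 88320/(1 + 12.084·e^(−0.194t)) = 73700: 1 + 12.084·e^(−0.194t) = 1.1984, so e^(−0.194t) = 0.0164155.
−0.194·t = ln(0.0164155) = -4.1095, so t = 4.1095/0.194 = 21.183.

21.18 hours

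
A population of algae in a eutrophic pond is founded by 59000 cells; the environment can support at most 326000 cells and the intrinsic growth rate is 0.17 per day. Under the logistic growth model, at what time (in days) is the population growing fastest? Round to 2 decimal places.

8.88 days

Logistic growth is fastest at N = K/2 = 163000.
A = (K − N₀)/N₀ = 4.5254. Set K/(1 + A·e^(−rt)) = K/2 → A·e^(−rt) = 1.
e^(−0.17t) = 1/4.5254 = 0.220974, so t = ln(4.5254)/0.17 = 1.5097/0.17 = 8.8807.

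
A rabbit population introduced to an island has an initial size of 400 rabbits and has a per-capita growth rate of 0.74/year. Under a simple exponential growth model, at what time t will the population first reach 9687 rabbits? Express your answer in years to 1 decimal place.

Set N₀·e^(rt) = 9687: e^(0.74·t) = 9687/400 = 24.218.
0.74·t = ln(24.218) = 3.1871, so t = 3.1871/0.74 = 4.3069.

4.3 years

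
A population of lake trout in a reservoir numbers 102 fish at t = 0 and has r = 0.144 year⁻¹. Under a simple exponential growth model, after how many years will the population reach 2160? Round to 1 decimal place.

Set N₀·e^(rt) = 2160: e^(0.144·t) = 2160/102 = 21.176.
0.144·t = ln(21.176) = 3.0529, so t = 3.0529/0.144 = 21.201.

21.2 years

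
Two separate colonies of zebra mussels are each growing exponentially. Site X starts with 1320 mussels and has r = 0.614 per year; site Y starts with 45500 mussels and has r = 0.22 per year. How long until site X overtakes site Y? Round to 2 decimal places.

8.98 years

Set 1320·e^(0.614t) = 45500·e^(0.22t).
e^((0.614 − 0.22)t) = 45500/1320 → e^(0.394·t) = 34.47.
0.394·t = ln(34.47) = 3.5401, so t = 3.5401/0.394 = 8.985.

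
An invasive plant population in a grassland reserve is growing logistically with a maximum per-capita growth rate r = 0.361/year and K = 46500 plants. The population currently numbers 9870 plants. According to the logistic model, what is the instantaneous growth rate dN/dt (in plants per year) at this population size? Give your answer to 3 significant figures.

2810 plants per year

dN/dt = rN(1 − N/K) = 0.361 × 9870 × (1 − 9870/46500).
1 − 9870/46500 = 0.78774; dN/dt = 0.361 × 9870 × 0.78774 = 2806.8.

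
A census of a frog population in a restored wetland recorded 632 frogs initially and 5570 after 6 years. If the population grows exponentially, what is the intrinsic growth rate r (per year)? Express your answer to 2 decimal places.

0.36 per year

From N(t) = N₀·e^(rt): e^(r·6) = 5570/632 = 8.8133.
r·6 = ln(8.8133) = 2.1763, so r = 2.1763/6 = 0.36271.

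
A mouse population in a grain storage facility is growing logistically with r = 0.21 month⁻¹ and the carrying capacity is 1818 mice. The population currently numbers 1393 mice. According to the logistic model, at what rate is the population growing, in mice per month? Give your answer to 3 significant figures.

68.4 mice per month

dN/dt = rN(1 − N/K) = 0.21 × 1393 × (1 − 1393/1818).
1 − 1393/1818 = 0.23377; dN/dt = 0.21 × 1393 × 0.23377 = 68.386.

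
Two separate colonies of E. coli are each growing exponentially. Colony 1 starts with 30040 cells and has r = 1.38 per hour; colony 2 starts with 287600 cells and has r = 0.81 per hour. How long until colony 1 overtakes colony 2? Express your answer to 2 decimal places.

3.96 hours

Set 30040·e^(1.38t) = 287600·e^(0.81t).
e^((1.38 − 0.81)t) = 287600/30040 → e^(0.57·t) = 9.5739.
0.57·t = ln(9.5739) = 2.259, so t = 2.259/0.57 = 3.9632.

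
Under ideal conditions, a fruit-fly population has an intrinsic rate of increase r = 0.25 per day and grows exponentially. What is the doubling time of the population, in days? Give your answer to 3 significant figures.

2.77 days

Doubling time t_d = ln(2)/r = 0.6931/0.25 = 2.7726.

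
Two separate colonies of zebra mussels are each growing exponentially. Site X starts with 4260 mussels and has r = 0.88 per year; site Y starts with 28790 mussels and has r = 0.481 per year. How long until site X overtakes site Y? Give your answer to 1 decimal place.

Set 4260·e^(0.88t) = 28790·e^(0.481t).
e^((0.88 − 0.481)t) = 28790/4260 → e^(0.399·t) = 6.7582.
0.399·t = ln(6.7582) = 1.9108, so t = 1.9108/0.399 = 4.7889.

4.8 years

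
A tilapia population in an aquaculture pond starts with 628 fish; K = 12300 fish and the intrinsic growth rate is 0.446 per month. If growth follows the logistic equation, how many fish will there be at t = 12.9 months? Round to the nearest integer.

11615 fish

A = (K − N₀)/N₀ = (12300 − 628)/628 = 18.586.
N(t) = K/(1 + A·e^(−rt)) = 12300/(1 + 18.586×e^(−0.446×12.9)).
e^(−5.753) = 0.003172; denominator = 1 + 18.586×0.003172 = 1.059.
N = 12300/1.059 = 11615.2.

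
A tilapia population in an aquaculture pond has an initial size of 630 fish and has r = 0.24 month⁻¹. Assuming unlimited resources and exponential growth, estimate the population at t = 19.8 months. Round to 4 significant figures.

N(t) = N₀·e^(rt) = 630 × e^(0.24×19.8) = 630 × e^4.752.
e^4.752 ≈ 115.82, so N ≈ 630 × 115.82 = 72963.9.

72960 fish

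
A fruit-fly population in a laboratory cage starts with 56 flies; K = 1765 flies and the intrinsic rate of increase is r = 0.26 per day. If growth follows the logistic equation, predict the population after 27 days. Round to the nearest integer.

A = (K − N₀)/N₀ = (1765 − 56)/56 = 30.518.
N(t) = K/(1 + A·e^(−rt)) = 1765/(1 + 30.518×e^(−0.26×27)).
e^(−7.02) = 0.00089383; denominator = 1 + 30.518×0.00089383 = 1.0273.
N = 1765/1.0273 = 1718.13.

1718 flies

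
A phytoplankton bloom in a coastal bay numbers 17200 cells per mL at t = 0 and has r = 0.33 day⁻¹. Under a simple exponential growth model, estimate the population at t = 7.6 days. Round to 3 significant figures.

N(t) = N₀·e^(rt) = 17200 × e^(0.33×7.6) = 17200 × e^2.508.
e^2.508 ≈ 12.28, so N ≈ 17200 × 12.28 = 211222.

211000 cells per mL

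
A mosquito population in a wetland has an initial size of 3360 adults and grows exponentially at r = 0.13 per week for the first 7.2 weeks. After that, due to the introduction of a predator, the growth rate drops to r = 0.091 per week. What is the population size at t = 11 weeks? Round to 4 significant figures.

12110 adults

Phase 1: N(7.2) = 3360·e^(0.13×7.2) = 3360·e^0.936 = 8567.2.
Phase 2 runs for 11 − 7.2 = 3.8 weeks at r = 0.091.
N(11) = 8567.2·e^(0.091×3.8) = 8567.2·e^0.3458 = 12106.5.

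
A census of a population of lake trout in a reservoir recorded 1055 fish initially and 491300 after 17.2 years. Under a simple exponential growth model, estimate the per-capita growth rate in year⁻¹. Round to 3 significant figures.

0.357 per year

From N(t) = N₀·e^(rt): e^(r·17.2) = 491300/1055 = 465.69.
r·17.2 = ln(465.69) = 6.1435, so r = 6.1435/17.2 = 0.35718.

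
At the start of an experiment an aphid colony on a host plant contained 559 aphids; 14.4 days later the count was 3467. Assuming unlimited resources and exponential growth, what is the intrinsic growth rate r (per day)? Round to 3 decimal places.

0.127 per day

From N(t) = N₀·e^(rt): e^(r·14.4) = 3467/559 = 6.2021.
r·14.4 = ln(6.2021) = 1.8249, so r = 1.8249/14.4 = 0.12673.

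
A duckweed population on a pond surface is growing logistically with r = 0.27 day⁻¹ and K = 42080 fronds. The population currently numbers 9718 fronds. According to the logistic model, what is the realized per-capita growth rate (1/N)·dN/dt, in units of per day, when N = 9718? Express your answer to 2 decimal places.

(1/N)·dN/dt = r(1 − N/K) = 0.27 × (1 − 9718/42080).
= 0.27 × 0.76906 = 0.20765.

0.21 per day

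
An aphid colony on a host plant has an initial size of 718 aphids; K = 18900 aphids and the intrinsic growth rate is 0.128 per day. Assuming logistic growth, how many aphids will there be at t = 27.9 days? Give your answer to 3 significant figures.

A = (K − N₀)/N₀ = (18900 − 718)/718 = 25.323.
N(t) = K/(1 + A·e^(−rt)) = 18900/(1 + 25.323×e^(−0.128×27.9)).
e^(−3.571) = 0.028122; denominator = 1 + 25.323×0.028122 = 1.7121.
N = 18900/1.7121 = 11038.8.

11000 aphids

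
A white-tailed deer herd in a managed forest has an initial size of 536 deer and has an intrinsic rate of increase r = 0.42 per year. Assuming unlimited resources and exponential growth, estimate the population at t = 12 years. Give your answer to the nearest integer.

82796 deer

N(t) = N₀·e^(rt) = 536 × e^(0.42×12) = 536 × e^5.04.
e^5.04 ≈ 154.47, so N ≈ 536 × 154.47 = 82795.9.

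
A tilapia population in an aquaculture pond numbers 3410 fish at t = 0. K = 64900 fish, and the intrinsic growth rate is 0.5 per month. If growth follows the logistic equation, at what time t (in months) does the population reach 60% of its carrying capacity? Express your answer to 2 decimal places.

A = (K − N₀)/N₀ = (64900 − 3410)/3410 = 18.032.
Solve 64900/(1 + 18.032·e^(−0.5t)) = 38940: 1 + 18.032·e^(−0.5t) = 1.6667, so e^(−0.5t) = 0.0369708.
−0.5·t = ln(0.0369708) = -3.2976, so t = 3.2976/0.5 = 6.5953.

6.60 months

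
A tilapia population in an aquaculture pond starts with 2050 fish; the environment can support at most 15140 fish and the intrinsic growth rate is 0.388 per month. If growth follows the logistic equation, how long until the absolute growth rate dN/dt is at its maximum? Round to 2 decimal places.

4.78 months

Logistic growth is fastest at N = K/2 = 7570.
A = (K − N₀)/N₀ = 6.3854. Set K/(1 + A·e^(−rt)) = K/2 → A·e^(−rt) = 1.
e^(−0.388t) = 1/6.3854 = 0.156608, so t = ln(6.3854)/0.388 = 1.854/0.388 = 4.7784.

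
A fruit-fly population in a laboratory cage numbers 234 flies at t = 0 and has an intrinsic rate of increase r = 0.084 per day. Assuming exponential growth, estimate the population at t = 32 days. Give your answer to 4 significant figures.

3440 flies

N(t) = N₀·e^(rt) = 234 × e^(0.084×32) = 234 × e^2.688.
e^2.688 ≈ 14.702, so N ≈ 234 × 14.702 = 3440.32.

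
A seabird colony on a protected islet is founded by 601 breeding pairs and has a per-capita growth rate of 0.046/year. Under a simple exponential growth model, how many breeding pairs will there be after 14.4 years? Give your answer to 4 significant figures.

N(t) = N₀·e^(rt) = 601 × e^(0.046×14.4) = 601 × e^0.6624.
e^0.6624 ≈ 1.9394, so N ≈ 601 × 1.9394 = 1165.6.

1166 breeding pairs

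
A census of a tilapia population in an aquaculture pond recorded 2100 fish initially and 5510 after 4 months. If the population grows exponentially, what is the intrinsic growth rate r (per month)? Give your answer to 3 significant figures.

From N(t) = N₀·e^(rt): e^(r·4) = 5510/2100 = 2.6238.
r·4 = ln(2.6238) = 0.96463, so r = 0.96463/4 = 0.24116.

0.241 per month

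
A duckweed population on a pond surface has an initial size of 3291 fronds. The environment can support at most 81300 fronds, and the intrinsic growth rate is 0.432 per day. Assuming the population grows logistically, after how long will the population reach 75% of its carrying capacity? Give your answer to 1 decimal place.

9.9 days

A = (K − N₀)/N₀ = (81300 − 3291)/3291 = 23.704.
Solve 81300/(1 + 23.704·e^(−0.432t)) = 60975: 1 + 23.704·e^(−0.432t) = 1.3333, so e^(−0.432t) = 0.0140625.
−0.432·t = ln(0.0140625) = -4.2642, so t = 4.2642/0.432 = 9.8709.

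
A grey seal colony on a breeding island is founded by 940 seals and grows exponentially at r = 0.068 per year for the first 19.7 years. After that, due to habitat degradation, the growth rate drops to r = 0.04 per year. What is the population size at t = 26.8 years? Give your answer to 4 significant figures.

Phase 1: N(19.7) = 940·e^(0.068×19.7) = 940·e^1.34 = 3588.47.
Phase 2 runs for 26.8 − 19.7 = 7.1 years at r = 0.04.
N(26.8) = 3588.47·e^(0.04×7.1) = 3588.47·e^0.284 = 4767.04.

4767 seals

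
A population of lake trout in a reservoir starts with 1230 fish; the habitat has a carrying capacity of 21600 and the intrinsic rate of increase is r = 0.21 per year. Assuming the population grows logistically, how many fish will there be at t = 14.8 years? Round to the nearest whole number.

12413 fish

A = (K − N₀)/N₀ = (21600 − 1230)/1230 = 16.561.
N(t) = K/(1 + A·e^(−rt)) = 21600/(1 + 16.561×e^(−0.21×14.8)).
e^(−3.108) = 0.04469; denominator = 1 + 16.561×0.04469 = 1.7401.
N = 21600/1.7401 = 12413.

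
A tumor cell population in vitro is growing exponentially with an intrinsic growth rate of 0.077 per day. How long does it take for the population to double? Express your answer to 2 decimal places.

Doubling time t_d = ln(2)/r = 0.6931/0.077 = 9.0019.

9.00 days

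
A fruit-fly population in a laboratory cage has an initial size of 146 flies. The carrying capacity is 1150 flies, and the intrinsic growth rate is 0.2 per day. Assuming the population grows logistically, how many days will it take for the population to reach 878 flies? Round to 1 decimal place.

A = (K − N₀)/N₀ = (1150 − 146)/146 = 6.8767.
Solve 1150/(1 + 6.8767·e^(−0.2t)) = 878: 1 + 6.8767·e^(−0.2t) = 1.3098, so e^(−0.2t) = 0.0450499.
−0.2·t = ln(0.0450499) = -3.1, so t = 3.1/0.2 = 15.5.

15.5 days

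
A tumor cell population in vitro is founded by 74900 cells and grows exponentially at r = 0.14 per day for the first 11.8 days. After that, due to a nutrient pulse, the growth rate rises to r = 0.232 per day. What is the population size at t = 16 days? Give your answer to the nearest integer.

Phase 1: N(11.8) = 74900·e^(0.14×11.8) = 74900·e^1.652 = 390784.
Phase 2 runs for 16 − 11.8 = 4.2 days at r = 0.232.
N(16) = 390784·e^(0.232×4.2) = 390784·e^0.9744 = 1.035411×10^6.

1035411 cells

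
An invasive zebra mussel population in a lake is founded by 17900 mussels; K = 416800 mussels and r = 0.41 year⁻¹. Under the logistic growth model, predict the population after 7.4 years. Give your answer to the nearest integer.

201118 mussels

A = (K − N₀)/N₀ = (416800 − 17900)/17900 = 22.285.
N(t) = K/(1 + A·e^(−rt)) = 416800/(1 + 22.285×e^(−0.41×7.4)).
e^(−3.034) = 0.048123; denominator = 1 + 22.285×0.048123 = 2.0724.
N = 416800/2.0724 = 201118.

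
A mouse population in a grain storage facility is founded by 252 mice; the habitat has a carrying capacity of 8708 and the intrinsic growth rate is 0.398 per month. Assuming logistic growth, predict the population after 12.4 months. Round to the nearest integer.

7016 mice

A = (K − N₀)/N₀ = (8708 − 252)/252 = 33.556.
N(t) = K/(1 + A·e^(−rt)) = 8708/(1 + 33.556×e^(−0.398×12.4)).
e^(−4.935) = 0.007189; denominator = 1 + 33.556×0.007189 = 1.2412.
N = 8708/1.2412 = 7015.61.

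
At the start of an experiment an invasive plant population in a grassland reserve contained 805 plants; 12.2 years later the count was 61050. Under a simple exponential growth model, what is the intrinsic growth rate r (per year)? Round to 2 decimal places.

0.35 per year

From N(t) = N₀·e^(rt): e^(r·12.2) = 61050/805 = 75.839.
r·12.2 = ln(75.839) = 4.3286, so r = 4.3286/12.2 = 0.3548.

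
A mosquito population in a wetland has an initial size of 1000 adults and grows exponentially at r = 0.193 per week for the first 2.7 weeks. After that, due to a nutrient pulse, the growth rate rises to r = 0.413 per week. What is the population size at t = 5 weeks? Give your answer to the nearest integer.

4354 adults

Phase 1: N(2.7) = 1000·e^(0.193×2.7) = 1000·e^0.5211 = 1683.88.
Phase 2 runs for 5 − 2.7 = 2.3 weeks at r = 0.413.
N(5) = 1683.88·e^(0.413×2.3) = 1683.88·e^0.9499 = 4353.59.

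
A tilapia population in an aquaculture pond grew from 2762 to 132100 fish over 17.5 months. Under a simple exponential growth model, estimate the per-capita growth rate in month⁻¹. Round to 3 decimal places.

0.221 per month

From N(t) = N₀·e^(rt): e^(r·17.5) = 132100/2762 = 47.828.
r·17.5 = ln(47.828) = 3.8676, so r = 3.8676/17.5 = 0.22101.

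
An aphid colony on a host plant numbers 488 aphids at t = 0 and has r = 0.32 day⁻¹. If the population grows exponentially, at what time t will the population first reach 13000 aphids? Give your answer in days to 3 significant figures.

Set N₀·e^(rt) = 13000: e^(0.32·t) = 13000/488 = 26.639.
0.32·t = ln(26.639) = 3.2824, so t = 3.2824/0.32 = 10.257.

10.3 days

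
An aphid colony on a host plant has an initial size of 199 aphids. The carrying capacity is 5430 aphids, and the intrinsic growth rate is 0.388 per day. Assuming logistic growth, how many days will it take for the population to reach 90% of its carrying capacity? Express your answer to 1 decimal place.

14.1 days

A = (K − N₀)/N₀ = (5430 − 199)/199 = 26.286.
Solve 5430/(1 + 26.286·e^(−0.388t)) = 4887: 1 + 26.286·e^(−0.388t) = 1.1111, so e^(−0.388t) = 0.00422694.
−0.388·t = ln(0.00422694) = -5.4663, so t = 5.4663/0.388 = 14.088.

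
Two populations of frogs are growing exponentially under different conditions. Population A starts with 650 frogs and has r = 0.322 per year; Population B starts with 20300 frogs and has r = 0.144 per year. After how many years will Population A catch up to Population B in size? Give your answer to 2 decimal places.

Set 650·e^(0.322t) = 20300·e^(0.144t).
e^((0.322 − 0.144)t) = 20300/650 → e^(0.178·t) = 31.231.
0.178·t = ln(31.231) = 3.4414, so t = 3.4414/0.178 = 19.334.

19.33 years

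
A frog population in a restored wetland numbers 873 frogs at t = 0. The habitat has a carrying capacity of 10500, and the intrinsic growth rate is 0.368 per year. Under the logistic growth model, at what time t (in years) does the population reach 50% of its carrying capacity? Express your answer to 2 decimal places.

A = (K − N₀)/N₀ = (10500 − 873)/873 = 11.027.
Solve 10500/(1 + 11.027·e^(−0.368t)) = 5250: 1 + 11.027·e^(−0.368t) = 2, so e^(−0.368t) = 0.0906825.
−0.368·t = ln(0.0906825) = -2.4004, so t = 2.4004/0.368 = 6.5228.

6.52 years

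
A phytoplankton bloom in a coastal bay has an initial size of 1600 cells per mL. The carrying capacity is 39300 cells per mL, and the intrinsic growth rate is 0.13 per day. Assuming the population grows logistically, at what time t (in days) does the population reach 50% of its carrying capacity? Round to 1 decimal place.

24.3 days

A = (K − N₀)/N₀ = (39300 − 1600)/1600 = 23.562.
Solve 39300/(1 + 23.562·e^(−0.13t)) = 19650: 1 + 23.562·e^(−0.13t) = 2, so e^(−0.13t) = 0.0424403.
−0.13·t = ln(0.0424403) = -3.1597, so t = 3.1597/0.13 = 24.305.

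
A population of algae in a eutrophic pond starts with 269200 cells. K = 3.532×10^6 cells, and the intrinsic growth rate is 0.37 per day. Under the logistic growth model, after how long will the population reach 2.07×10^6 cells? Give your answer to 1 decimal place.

A = (K − N₀)/N₀ = (3.532×10^6 − 269200)/269200 = 12.12.
Solve 3.532×10^6/(1 + 12.12·e^(−0.37t)) = 2.07×10^6: 1 + 12.12·e^(−0.37t) = 1.7063, so e^(−0.37t) = 0.0582722.
−0.37·t = ln(0.0582722) = -2.8426, so t = 2.8426/0.37 = 7.6828.

7.7 days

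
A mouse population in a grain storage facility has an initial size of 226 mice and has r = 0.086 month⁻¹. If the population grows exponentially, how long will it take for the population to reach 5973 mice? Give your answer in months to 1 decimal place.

38.1 months

Set N₀·e^(rt) = 5973: e^(0.086·t) = 5973/226 = 26.429.
0.086·t = ln(26.429) = 3.2745, so t = 3.2745/0.086 = 38.075.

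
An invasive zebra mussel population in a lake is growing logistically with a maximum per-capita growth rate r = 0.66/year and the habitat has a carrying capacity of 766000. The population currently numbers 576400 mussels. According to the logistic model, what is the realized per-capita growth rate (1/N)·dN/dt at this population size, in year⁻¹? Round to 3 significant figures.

0.163 per year

(1/N)·dN/dt = r(1 − N/K) = 0.66 × (1 − 576400/766000).
= 0.66 × 0.24752 = 0.16336.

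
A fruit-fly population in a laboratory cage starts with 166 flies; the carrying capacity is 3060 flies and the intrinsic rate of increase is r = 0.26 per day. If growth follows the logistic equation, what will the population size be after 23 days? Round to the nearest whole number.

A = (K − N₀)/N₀ = (3060 − 166)/166 = 17.434.
N(t) = K/(1 + A·e^(−rt)) = 3060/(1 + 17.434×e^(−0.26×23)).
e^(−5.98) = 0.0025288; denominator = 1 + 17.434×0.0025288 = 1.0441.
N = 3060/1.0441 = 2930.79.

2931 flies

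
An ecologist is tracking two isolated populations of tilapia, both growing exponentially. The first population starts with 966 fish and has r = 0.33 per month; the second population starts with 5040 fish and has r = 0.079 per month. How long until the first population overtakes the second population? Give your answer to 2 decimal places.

6.58 months

Set 966·e^(0.33t) = 5040·e^(0.079t).
e^((0.33 − 0.079)t) = 5040/966 → e^(0.251·t) = 5.2174.
0.251·t = ln(5.2174) = 1.652, so t = 1.652/0.251 = 6.5817.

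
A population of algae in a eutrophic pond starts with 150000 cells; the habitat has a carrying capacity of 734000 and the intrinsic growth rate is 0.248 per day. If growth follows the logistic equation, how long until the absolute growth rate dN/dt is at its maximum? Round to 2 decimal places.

Logistic growth is fastest at N = K/2 = 367000.
A = (K − N₀)/N₀ = 3.8933. Set K/(1 + A·e^(−rt)) = K/2 → A·e^(−rt) = 1.
e^(−0.248t) = 1/3.8933 = 0.256849, so t = ln(3.8933)/0.248 = 1.3593/0.248 = 5.4809.

5.48 days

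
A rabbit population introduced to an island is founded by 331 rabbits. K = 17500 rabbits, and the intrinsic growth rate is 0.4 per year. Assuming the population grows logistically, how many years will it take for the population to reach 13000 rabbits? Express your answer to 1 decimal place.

A = (K − N₀)/N₀ = (17500 − 331)/331 = 51.87.
Solve 17500/(1 + 51.87·e^(−0.4t)) = 13000: 1 + 51.87·e^(−0.4t) = 1.3462, so e^(−0.4t) = 0.00667348.
−0.4·t = ln(0.00667348) = -5.0096, so t = 5.0096/0.4 = 12.524.

12.5 years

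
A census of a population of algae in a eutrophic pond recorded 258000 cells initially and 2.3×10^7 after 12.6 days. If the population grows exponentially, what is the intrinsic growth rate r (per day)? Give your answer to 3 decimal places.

0.356 per day

From N(t) = N₀·e^(rt): e^(r·12.6) = 2.3×10^7/258000 = 89.147.
r·12.6 = ln(89.147) = 4.4903, so r = 4.4903/12.6 = 0.35637.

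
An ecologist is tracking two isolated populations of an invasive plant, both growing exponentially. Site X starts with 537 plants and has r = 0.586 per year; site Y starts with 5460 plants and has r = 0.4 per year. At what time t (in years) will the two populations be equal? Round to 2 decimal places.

12.47 years

Set 537·e^(0.586t) = 5460·e^(0.4t).
e^((0.586 − 0.4)t) = 5460/537 → e^(0.186·t) = 10.168.
0.186·t = ln(10.168) = 2.3192, so t = 2.3192/0.186 = 12.469.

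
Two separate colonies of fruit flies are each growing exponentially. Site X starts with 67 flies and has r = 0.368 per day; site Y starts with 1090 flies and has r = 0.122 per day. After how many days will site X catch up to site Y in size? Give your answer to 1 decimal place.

Set 67·e^(0.368t) = 1090·e^(0.122t).
e^((0.368 − 0.122)t) = 1090/67 → e^(0.246·t) = 16.269.
0.246·t = ln(16.269) = 2.7892, so t = 2.7892/0.246 = 11.338.

11.3 days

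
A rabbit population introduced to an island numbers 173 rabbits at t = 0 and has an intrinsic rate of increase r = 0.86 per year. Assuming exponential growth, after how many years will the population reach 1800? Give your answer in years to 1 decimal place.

2.7 years

Set N₀·e^(rt) = 1800: e^(0.86·t) = 1800/173 = 10.405.
0.86·t = ln(10.405) = 2.3423, so t = 2.3423/0.86 = 2.7235.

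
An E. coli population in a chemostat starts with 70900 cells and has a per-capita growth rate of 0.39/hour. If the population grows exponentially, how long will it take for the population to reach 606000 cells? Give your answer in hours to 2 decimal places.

5.50 hours

Set N₀·e^(rt) = 606000: e^(0.39·t) = 606000/70900 = 8.5472.
0.39·t = ln(8.5472) = 2.1456, so t = 2.1456/0.39 = 5.5016.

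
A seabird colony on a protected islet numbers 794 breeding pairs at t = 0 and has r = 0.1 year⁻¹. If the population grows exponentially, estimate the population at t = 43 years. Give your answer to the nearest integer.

N(t) = N₀·e^(rt) = 794 × e^(0.1×43) = 794 × e^4.3.
e^4.3 ≈ 73.7, so N ≈ 794 × 73.7 = 58517.6.

58518 breeding pairs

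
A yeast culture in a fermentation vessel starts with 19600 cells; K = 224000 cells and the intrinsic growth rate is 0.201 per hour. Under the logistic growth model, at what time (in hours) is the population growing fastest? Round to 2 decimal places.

11.66 hours

Logistic growth is fastest at N = K/2 = 112000.
A = (K − N₀)/N₀ = 10.429. Set K/(1 + A·e^(−rt)) = K/2 → A·e^(−rt) = 1.
e^(−0.201t) = 1/10.429 = 0.0958904, so t = ln(10.429)/0.201 = 2.3445/0.201 = 11.664.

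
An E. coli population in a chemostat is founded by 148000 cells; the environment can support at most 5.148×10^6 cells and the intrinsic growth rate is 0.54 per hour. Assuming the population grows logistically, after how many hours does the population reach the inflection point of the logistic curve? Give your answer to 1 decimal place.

6.5 hours

Logistic growth is fastest at N = K/2 = 2.574×10^6.
A = (K − N₀)/N₀ = 33.784. Set K/(1 + A·e^(−rt)) = K/2 → A·e^(−rt) = 1.
e^(−0.54t) = 1/33.784 = 0.0296, so t = ln(33.784)/0.54 = 3.52/0.54 = 6.5185.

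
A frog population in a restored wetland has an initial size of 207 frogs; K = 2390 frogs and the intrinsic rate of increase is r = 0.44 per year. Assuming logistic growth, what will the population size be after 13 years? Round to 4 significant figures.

2310 frogs

A = (K − N₀)/N₀ = (2390 − 207)/207 = 10.546.
N(t) = K/(1 + A·e^(−rt)) = 2390/(1 + 10.546×e^(−0.44×13)).
e^(−5.72) = 0.0032797; denominator = 1 + 10.546×0.0032797 = 1.0346.
N = 2390/1.0346 = 2310.1.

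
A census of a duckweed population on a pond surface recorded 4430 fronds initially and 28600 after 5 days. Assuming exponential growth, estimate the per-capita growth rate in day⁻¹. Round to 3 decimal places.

0.373 per day

From N(t) = N₀·e^(rt): e^(r·5) = 28600/4430 = 6.456.
r·5 = ln(6.456) = 1.865, so r = 1.865/5 = 0.373.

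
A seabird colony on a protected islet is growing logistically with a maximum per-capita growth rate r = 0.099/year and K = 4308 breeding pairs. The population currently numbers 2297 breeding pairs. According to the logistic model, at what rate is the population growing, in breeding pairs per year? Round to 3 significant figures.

106 breeding pairs per year

dN/dt = rN(1 − N/K) = 0.099 × 2297 × (1 − 2297/4308).
1 − 2297/4308 = 0.46681; dN/dt = 0.099 × 2297 × 0.46681 = 106.15.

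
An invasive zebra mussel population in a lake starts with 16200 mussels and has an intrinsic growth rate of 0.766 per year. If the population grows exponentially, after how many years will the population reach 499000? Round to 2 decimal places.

4.47 years

Set N₀·e^(rt) = 499000: e^(0.766·t) = 499000/16200 = 30.802.
0.766·t = ln(30.802) = 3.4276, so t = 3.4276/0.766 = 4.4747.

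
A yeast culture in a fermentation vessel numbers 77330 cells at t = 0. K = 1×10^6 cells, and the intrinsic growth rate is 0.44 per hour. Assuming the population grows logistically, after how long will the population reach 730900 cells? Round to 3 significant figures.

A = (K − N₀)/N₀ = (1×10^6 − 77330)/77330 = 11.932.
Solve 1×10^6/(1 + 11.932·e^(−0.44t)) = 730900: 1 + 11.932·e^(−0.44t) = 1.3682, so e^(−0.44t) = 0.0308573.
−0.44·t = ln(0.0308573) = -3.4784, so t = 3.4784/0.44 = 7.9054.

7.91 hours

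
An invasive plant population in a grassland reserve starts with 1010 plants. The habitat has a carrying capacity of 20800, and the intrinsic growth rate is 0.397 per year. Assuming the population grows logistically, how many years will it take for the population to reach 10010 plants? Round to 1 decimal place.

A = (K − N₀)/N₀ = (20800 − 1010)/1010 = 19.594.
Solve 20800/(1 + 19.594·e^(−0.397t)) = 10010: 1 + 19.594·e^(−0.397t) = 2.0779, so e^(−0.397t) = 0.0550127.
−0.397·t = ln(0.0550127) = -2.9002, so t = 2.9002/0.397 = 7.3053.

7.3 years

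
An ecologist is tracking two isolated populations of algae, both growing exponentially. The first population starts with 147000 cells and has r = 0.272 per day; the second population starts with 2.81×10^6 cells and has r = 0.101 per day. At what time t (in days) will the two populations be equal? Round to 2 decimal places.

17.25 days

Set 147000·e^(0.272t) = 2.81×10^6·e^(0.101t).
e^((0.272 − 0.101)t) = 2.81×10^6/147000 → e^(0.171·t) = 19.116.
0.171·t = ln(19.116) = 2.9505, so t = 2.9505/0.171 = 17.254.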